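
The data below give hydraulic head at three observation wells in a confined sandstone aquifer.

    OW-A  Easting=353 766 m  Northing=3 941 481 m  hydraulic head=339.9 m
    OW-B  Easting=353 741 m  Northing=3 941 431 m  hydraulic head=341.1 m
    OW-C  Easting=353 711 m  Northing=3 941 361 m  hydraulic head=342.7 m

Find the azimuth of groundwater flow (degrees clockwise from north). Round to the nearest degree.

Differences from OW-A: to OW-B (Δx, Δy, Δh) = (-25, -50, +1.2); to OW-C = (-55, -120, +2.8).
Determinant of the coordinate differences = (-25)·(-120) − (-55)·(-50) = 250.
∂h/∂x = [(+1.2)·(-120) − (+2.8)·(-50)] / 250 = -0.01600
∂h/∂y = [(-25)·(+2.8) − (-55)·(+1.2)] / 250 = -0.01600
Flow direction (−∇h) has components (+0.01600 E, +0.01600 N).
Azimuth = atan2(E, N) = atan2(+0.01600, +0.01600) = 45.0° ≈ 045°.

045°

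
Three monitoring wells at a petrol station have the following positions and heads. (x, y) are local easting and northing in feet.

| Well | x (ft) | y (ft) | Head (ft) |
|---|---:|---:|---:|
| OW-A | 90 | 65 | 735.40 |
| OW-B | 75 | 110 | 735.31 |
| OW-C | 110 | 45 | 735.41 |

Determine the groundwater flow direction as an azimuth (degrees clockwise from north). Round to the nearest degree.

039°

Taking OW-A as reference: OW-B−OW-A = (-15, 45, -0.09); OW-C−OW-A = (20, -20, +0.01).
Determinant of the coordinate differences = (-15)·(-20) − 20·45 = -600.
∂h/∂x = [(-0.09)·(-20) − (+0.01)·45] / -600 = -0.002250
∂h/∂y = [(-15)·(+0.01) − 20·(-0.09)] / -600 = -0.002750
Flow direction (−∇h) has components (+0.002250 E, +0.002750 N).
Azimuth = atan2(E, N) = atan2(+0.002250, +0.002750) = 39.3° ≈ 039°.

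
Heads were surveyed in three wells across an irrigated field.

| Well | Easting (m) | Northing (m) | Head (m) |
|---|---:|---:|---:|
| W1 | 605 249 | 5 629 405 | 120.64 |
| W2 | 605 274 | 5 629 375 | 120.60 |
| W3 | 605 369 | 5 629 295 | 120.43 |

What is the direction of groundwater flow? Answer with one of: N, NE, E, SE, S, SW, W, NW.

Taking W1 as reference: W2−W1 = (25, -30, -0.04); W3−W1 = (120, -110, -0.21).
Solve a·Δx + b·Δy = Δh: det = 25·(-110) − 120·(-30) = 850.
∂h/∂x = [(-0.04)·(-110) − (-0.21)·(-30)] / 850 = -0.002235
∂h/∂y = [25·(-0.21) − 120·(-0.04)] / 850 = -0.0005294
Flow = −∇h = (+0.002235 east, +0.0005294 north), which points east.

E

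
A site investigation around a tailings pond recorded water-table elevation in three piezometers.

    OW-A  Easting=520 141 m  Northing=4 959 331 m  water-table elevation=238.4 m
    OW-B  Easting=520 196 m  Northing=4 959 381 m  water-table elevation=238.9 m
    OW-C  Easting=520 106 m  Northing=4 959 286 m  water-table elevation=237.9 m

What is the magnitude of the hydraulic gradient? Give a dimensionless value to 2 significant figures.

0.014

With h = a·x + b·y + c and OW-A as origin, the differences give:
  55·a + 50·b = +0.5
  (-35)·a + (-45)·b = -0.5
Eliminate b (×(-45) and ×50, subtract): -725·a = 2.50 → a = ∂h/∂x = -0.003448
Back-substitute: b = ∂h/∂y = +0.01379.
|∇h| = √(-0.003448² + 0.01379²) = 0.01421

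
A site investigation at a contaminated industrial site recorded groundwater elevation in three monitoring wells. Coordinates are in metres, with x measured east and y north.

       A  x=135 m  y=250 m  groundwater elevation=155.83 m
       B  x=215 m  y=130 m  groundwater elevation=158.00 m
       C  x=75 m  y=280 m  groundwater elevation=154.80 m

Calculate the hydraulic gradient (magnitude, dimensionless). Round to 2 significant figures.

With h = a·x + b·y + c and A as origin, the differences give:
  80·a + (-120)·b = +2.17
  (-60)·a + 30·b = -1.03
Eliminate b (×30 and ×(-120), subtract): -4800·a = -58.500 → a = ∂h/∂x = +0.01219
Back-substitute: b = ∂h/∂y = -0.009958.
|∇h| = √(0.01219² + -0.009958²) = 0.01574

0.016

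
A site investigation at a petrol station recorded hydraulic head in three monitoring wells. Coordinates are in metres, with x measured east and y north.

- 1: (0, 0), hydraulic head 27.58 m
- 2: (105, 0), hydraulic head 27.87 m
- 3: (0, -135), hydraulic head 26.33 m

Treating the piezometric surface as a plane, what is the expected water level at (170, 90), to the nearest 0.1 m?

28.9 m

∂h/∂x = (27.87 − 27.58) / (105 − 0) = +0.002762
∂h/∂y = (26.33 − 27.58) / (-135 − 0) = +0.009259
h(170, 90) = 27.58 + (+0.002762)·(170) + (+0.009259)·(90) = 27.58 +0.470 +0.833 = 28.883 m.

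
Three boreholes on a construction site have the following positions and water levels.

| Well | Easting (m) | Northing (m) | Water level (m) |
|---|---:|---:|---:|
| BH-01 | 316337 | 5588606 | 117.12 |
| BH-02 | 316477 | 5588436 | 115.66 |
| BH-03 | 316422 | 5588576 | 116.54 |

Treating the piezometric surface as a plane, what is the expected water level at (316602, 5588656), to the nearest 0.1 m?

115.9 m

Taking BH-01 as reference: BH-02−BH-01 = (140, -170, -1.46); BH-03−BH-01 = (85, -30, -0.58).
Solve a·Δx + b·Δy = Δh: det = 140·(-30) − 85·(-170) = 10250.
∂h/∂x = [(-1.46)·(-30) − (-0.58)·(-170)] / 10250 = -0.005346
∂h/∂y = [140·(-0.58) − 85·(-1.46)] / 10250 = +0.004185
h(316602, 5588656) = 117.12 + (-0.005346)·(265) + (+0.004185)·(50) = 117.12 -1.417 +0.209 = 115.912 m.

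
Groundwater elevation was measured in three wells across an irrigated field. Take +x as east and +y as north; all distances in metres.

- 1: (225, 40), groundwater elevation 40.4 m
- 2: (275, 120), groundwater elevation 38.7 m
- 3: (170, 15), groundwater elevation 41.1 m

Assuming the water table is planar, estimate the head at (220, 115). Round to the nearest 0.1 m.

Differences from 1: to 2 (Δx, Δy, Δh) = (50, 80, -1.7); to 3 = (-55, -25, +0.7).
Solve a·Δx + b·Δy = Δh: det = 50·(-25) − (-55)·80 = 3150.
∂h/∂x = [(-1.7)·(-25) − (+0.7)·80] / 3150 = -0.004286
∂h/∂y = [50·(+0.7) − (-55)·(-1.7)] / 3150 = -0.01857
h(220, 115) = 40.4 + (-0.004286)·(-5) + (-0.01857)·(75) = 40.4 +0.021 -1.393 = 39.029 m.

39.0 m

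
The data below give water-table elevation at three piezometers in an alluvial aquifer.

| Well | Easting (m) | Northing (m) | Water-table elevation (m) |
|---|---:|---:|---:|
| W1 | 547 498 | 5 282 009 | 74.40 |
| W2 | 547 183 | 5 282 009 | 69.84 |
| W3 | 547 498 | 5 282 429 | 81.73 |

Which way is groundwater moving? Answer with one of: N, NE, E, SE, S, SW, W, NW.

∂h/∂x = (69.84 − 74.40) / (547183 − 547498) = +0.01448
∂h/∂y = (81.73 − 74.40) / (5282429 − 5282009) = +0.01745
Flow = −∇h = (-0.01448 east, -0.01745 north), which points southwest.

SW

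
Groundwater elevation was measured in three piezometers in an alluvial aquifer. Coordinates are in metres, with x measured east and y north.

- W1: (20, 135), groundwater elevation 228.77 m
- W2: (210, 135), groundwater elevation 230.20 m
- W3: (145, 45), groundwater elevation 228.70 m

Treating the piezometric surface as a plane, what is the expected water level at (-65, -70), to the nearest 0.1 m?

225.8 m

Taking W1 as reference: W2−W1 = (190, 0, +1.43); W3−W1 = (125, -90, -0.07).
Determinant of the coordinate differences = 190·(-90) − 125·0 = -17100.
∂h/∂x = [(+1.43)·(-90) − (-0.07)·0] / -17100 = +0.007526
∂h/∂y = [190·(-0.07) − 125·(+1.43)] / -17100 = +0.01123
h(-65, -70) = 228.77 + (+0.007526)·(-85) + (+0.01123)·(-205) = 228.77 -0.640 -2.302 = 225.828 m.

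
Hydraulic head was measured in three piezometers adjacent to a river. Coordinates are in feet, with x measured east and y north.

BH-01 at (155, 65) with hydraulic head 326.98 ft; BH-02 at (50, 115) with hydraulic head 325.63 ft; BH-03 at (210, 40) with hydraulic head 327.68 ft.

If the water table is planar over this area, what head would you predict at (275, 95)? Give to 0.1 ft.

Taking BH-01 as reference: BH-02−BH-01 = (-105, 50, -1.35); BH-03−BH-01 = (55, -25, +0.70).
Solve a·Δx + b·Δy = Δh: det = (-105)·(-25) − 55·50 = -125.
∂h/∂x = [(-1.35)·(-25) − (+0.70)·50] / -125 = +0.010000
∂h/∂y = [(-105)·(+0.70) − 55·(-1.35)] / -125 = -0.006000
h(275, 95) = 326.98 + (+0.010000)·(120) + (-0.006000)·(30) = 326.98 +1.200 -0.180 = 328.000 ft.

328.0 ft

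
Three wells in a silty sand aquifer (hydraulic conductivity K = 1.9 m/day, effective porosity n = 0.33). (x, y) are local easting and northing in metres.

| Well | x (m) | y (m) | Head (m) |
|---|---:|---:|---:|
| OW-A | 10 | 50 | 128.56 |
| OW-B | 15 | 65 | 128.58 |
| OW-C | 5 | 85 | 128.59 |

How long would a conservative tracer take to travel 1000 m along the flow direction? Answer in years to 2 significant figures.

340 years

Taking OW-A as reference: OW-B−OW-A = (5, 15, +0.02); OW-C−OW-A = (-5, 35, +0.03).
Solve a·Δx + b·Δy = Δh: det = 5·35 − (-5)·15 = 250.
∂h/∂x = [(+0.02)·35 − (+0.03)·15] / 250 = +0.001000
∂h/∂y = [5·(+0.03) − (-5)·(+0.02)] / 250 = +0.001000
|∇h| = √(0.001000² + 0.001000²) = 0.001414
Seepage velocity v = K·i/n = 1.9 × 0.001414 / 0.33 = 0.008141 m/day.
t = 1000 / 0.008141 = 1.228e+05 days = 336 years.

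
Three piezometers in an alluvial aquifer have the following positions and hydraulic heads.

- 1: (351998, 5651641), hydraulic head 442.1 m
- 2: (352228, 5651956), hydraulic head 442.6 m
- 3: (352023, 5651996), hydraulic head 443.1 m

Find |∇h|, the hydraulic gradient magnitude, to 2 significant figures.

With h = a·x + b·y + c and 1 as origin, the differences give:
  230·a + 315·b = +0.5
  25·a + 355·b = +1.0
Eliminate b (×355 and ×315, subtract): 73775·a = -137.50 → a = ∂h/∂x = -0.001864
Back-substitute: b = ∂h/∂y = +0.002948.
|∇h| = √(-0.001864² + 0.002948²) = 0.003488

0.0035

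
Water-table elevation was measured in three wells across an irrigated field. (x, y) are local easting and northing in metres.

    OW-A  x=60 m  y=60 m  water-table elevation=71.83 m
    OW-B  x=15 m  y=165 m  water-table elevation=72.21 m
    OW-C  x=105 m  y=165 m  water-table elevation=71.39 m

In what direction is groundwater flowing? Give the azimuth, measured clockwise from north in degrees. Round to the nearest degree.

088°

With h = a·x + b·y + c and OW-A as origin, the differences give:
  (-45)·a + 105·b = +0.38
  45·a + 105·b = -0.44
Eliminate b (×105 and ×105, subtract): -9450·a = 86.100 → a = ∂h/∂x = -0.009111
Back-substitute: b = ∂h/∂y = -0.0002857.
Flow direction (−∇h) has components (+0.009111 E, +0.0002857 N).
Azimuth = atan2(E, N) = atan2(+0.009111, +0.0002857) = 88.2° ≈ 088°.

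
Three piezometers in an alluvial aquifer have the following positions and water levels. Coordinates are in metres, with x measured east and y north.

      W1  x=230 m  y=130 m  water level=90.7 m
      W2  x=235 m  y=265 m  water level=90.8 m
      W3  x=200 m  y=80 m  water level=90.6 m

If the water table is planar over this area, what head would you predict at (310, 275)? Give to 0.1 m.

Differences from W1: to W2 (Δx, Δy, Δh) = (5, 135, +0.1); to W3 = (-30, -50, -0.1).
Determinant of the coordinate differences = 5·(-50) − (-30)·135 = 3800.
∂h/∂x = [(+0.1)·(-50) − (-0.1)·135] / 3800 = +0.002237
∂h/∂y = [5·(-0.1) − (-30)·(+0.1)] / 3800 = +0.0006579
h(310, 275) = 90.7 + (+0.002237)·(80) + (+0.0006579)·(145) = 90.7 +0.179 +0.095 = 90.974 m.

91.0 m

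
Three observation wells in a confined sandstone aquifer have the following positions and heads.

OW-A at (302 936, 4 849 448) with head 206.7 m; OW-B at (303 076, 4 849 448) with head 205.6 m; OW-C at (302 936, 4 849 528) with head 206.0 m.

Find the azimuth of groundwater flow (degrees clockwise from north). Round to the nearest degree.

042°

∂h/∂x = (205.6 − 206.7) / (303076 − 302936) = -0.007857
∂h/∂y = (206.0 − 206.7) / (4849528 − 4849448) = -0.008750
Flow direction (−∇h) has components (+0.007857 E, +0.008750 N).
Azimuth = atan2(E, N) = atan2(+0.007857, +0.008750) = 41.9° ≈ 042°.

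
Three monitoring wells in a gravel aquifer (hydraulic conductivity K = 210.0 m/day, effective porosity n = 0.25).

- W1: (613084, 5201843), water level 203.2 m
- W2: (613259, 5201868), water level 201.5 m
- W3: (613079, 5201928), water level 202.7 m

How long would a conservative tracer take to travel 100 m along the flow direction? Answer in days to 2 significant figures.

11 days

Three-point gradient (reference W1): Δ to W2 = (175, 25, -1.7), Δ to W3 = (-5, 85, -0.5).
∂h/∂x = -0.008800, ∂h/∂y = -0.006400 (det = 15000).
|∇h| = √(-0.008800² + -0.006400²) = 0.01088
Seepage velocity v = K·i/n = 210.0 × 0.01088 / 0.25 = 9.139 m/day.
t = 100 / 9.139 = 10.94 days.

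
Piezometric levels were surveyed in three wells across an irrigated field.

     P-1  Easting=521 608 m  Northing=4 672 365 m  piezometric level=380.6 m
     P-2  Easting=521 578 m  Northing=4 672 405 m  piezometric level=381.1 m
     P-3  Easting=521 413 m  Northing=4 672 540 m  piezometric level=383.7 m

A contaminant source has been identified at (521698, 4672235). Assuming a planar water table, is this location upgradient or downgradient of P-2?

downgradient

Taking P-1 as reference: P-2−P-1 = (-30, 40, +0.5); P-3−P-1 = (-195, 175, +3.1).
Determinant of the coordinate differences = (-30)·175 − (-195)·40 = 2550.
∂h/∂x = [(+0.5)·175 − (+3.1)·40] / 2550 = -0.01431
∂h/∂y = [(-30)·(+3.1) − (-195)·(+0.5)] / 2550 = +0.001765
Head at (521698, 4672235) = 380.6 + (-0.01431)·(90) + (+0.001765)·(-130) = 379.08 m.
That is lower than the 381.1 m at P-2, so the point is downgradient.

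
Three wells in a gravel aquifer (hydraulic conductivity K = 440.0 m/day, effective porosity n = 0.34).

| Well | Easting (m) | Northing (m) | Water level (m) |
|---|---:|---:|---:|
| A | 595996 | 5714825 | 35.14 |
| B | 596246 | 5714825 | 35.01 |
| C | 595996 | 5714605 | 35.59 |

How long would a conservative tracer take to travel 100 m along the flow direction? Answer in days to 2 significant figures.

37 days

∂h/∂x = (35.01 − 35.14) / (596246 − 595996) = -0.0005200
∂h/∂y = (35.59 − 35.14) / (5714605 − 5714825) = -0.002045
|∇h| = √(-0.0005200² + -0.002045²) = 0.00211
Seepage velocity v = K·i/n = 440.0 × 0.00211 / 0.34 = 2.731 m/day.
t = 100 / 2.731 = 36.62 days.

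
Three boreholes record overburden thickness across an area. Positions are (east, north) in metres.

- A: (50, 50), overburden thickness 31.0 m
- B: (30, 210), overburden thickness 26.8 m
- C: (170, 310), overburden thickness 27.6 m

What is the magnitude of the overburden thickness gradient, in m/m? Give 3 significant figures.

0.0325 m/m

Taking A as reference: B−A = (-20, 160, -4.2); C−A = (120, 260, -3.4).
Determinant of the coordinate differences = (-20)·260 − 120·160 = -24400.
∂d/∂x = [(-4.2)·260 − (-3.4)·160] / -24400 = +0.02246
∂d/∂y = [(-20)·(-3.4) − 120·(-4.2)] / -24400 = -0.02344
|∇f| = √(0.02246² + -0.02344²) = 0.03246 m/m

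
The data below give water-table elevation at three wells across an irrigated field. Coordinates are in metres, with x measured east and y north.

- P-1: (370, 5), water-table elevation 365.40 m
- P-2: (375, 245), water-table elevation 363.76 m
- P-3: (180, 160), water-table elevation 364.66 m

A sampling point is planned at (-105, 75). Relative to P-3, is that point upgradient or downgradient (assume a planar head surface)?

upgradient

Taking P-1 as reference: P-2−P-1 = (5, 240, -1.64); P-3−P-1 = (-190, 155, -0.74).
Solve a·Δx + b·Δy = Δh: det = 5·155 − (-190)·240 = 46375.
∂h/∂x = [(-1.64)·155 − (-0.74)·240] / 46375 = -0.001652
∂h/∂y = [5·(-0.74) − (-190)·(-1.64)] / 46375 = -0.006799
Head at (-105, 75) = 365.40 + (-0.001652)·(-475) + (-0.006799)·(70) = 365.71 m.
That is higher than the 364.66 m at P-3, so the point is upgradient.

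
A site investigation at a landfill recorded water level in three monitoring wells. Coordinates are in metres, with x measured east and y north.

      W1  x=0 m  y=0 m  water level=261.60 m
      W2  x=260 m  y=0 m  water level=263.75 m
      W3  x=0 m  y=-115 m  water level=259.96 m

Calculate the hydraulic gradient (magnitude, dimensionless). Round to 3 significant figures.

0.0165

∂h/∂x = (263.75 − 261.60) / (260 − 0) = +0.008269
∂h/∂y = (259.96 − 261.60) / (-115 − 0) = +0.01426
|∇h| = √(0.008269² + 0.01426²) = 0.01648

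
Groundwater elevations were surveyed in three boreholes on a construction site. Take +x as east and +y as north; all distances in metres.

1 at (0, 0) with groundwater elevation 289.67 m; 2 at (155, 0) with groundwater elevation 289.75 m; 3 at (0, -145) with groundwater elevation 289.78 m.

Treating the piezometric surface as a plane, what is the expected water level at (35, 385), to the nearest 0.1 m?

∂h/∂x = (289.75 − 289.67) / (155 − 0) = +0.0005161
∂h/∂y = (289.78 − 289.67) / (-145 − 0) = -0.0007586
h(35, 385) = 289.67 + (+0.0005161)·(35) + (-0.0007586)·(385) = 289.67 +0.018 -0.292 = 289.396 m.

289.4 m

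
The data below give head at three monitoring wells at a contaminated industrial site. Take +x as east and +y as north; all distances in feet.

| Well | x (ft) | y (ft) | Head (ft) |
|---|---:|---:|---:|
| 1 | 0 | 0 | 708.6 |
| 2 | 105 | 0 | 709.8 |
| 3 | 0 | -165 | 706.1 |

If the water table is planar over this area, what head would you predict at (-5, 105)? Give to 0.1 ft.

∂h/∂x = (709.8 − 708.6) / (105 − 0) = +0.01143
∂h/∂y = (706.1 − 708.6) / (-165 − 0) = +0.01515
h(-5, 105) = 708.6 + (+0.01143)·(-5) + (+0.01515)·(105) = 708.6 -0.057 +1.591 = 710.134 ft.

710.1 ft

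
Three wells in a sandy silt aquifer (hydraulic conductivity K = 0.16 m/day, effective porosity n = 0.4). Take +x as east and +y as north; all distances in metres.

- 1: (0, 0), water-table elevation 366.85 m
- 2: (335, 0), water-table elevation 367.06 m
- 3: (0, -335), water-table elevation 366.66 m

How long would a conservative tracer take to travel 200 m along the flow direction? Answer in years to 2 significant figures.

1600 years

∂h/∂x = (367.06 − 366.85) / (335 − 0) = +0.0006269
∂h/∂y = (366.66 − 366.85) / (-335 − 0) = +0.0005672
|∇h| = √(0.0006269² + 0.0005672²) = 0.0008454
Seepage velocity v = K·i/n = 0.16 × 0.0008454 / 0.4 = 0.0003382 m/day.
t = 200 / 0.0003382 = 5.914e+05 days = 1.62e+03 years.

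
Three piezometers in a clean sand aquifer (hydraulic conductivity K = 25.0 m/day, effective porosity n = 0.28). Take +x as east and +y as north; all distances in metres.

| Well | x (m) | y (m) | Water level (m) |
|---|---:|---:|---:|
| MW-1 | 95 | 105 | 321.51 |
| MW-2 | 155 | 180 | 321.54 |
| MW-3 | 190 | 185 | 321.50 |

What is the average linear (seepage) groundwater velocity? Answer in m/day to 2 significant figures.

With h = a·x + b·y + c and MW-1 as origin, the differences give:
  60·a + 75·b = +0.03
  95·a + 80·b = -0.01
Eliminate b (×80 and ×75, subtract): -2325·a = 3.150 → a = ∂h/∂x = -0.001355
Back-substitute: b = ∂h/∂y = +0.001484.
|∇h| = √(-0.001355² + 0.001484²) = 0.00201
Seepage velocity v = K·i/n = 25.0 × 0.00201 / 0.28 = 0.1795 m/day.

0.18 m/day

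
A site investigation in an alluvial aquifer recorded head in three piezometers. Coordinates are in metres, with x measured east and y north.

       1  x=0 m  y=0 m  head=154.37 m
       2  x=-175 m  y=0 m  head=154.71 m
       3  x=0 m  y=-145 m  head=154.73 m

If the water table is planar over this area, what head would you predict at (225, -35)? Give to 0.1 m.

∂h/∂x = (154.71 − 154.37) / (-175 − 0) = -0.001943
∂h/∂y = (154.73 − 154.37) / (-145 − 0) = -0.002483
h(225, -35) = 154.37 + (-0.001943)·(225) + (-0.002483)·(-35) = 154.37 -0.437 +0.087 = 154.020 m.

154.0 m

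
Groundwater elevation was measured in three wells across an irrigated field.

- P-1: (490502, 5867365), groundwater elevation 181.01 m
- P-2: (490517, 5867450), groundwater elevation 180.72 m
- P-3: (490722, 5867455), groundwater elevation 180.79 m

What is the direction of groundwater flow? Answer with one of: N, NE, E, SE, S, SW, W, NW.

Taking P-1 as reference: P-2−P-1 = (15, 85, -0.29); P-3−P-1 = (220, 90, -0.22).
Determinant of the coordinate differences = 15·90 − 220·85 = -17350.
∂h/∂x = [(-0.29)·90 − (-0.22)·85] / -17350 = +0.0004265
∂h/∂y = [15·(-0.22) − 220·(-0.29)] / -17350 = -0.003487
Flow = −∇h = (-0.0004265 east, +0.003487 north), which points north.

N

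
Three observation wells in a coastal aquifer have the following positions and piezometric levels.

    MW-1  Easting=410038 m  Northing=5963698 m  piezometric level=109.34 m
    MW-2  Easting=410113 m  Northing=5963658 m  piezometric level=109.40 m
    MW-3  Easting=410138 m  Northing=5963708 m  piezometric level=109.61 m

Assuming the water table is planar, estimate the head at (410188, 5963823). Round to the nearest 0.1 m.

110.1 m

Three-point gradient (reference MW-1): Δ to MW-2 = (75, -40, +0.06), Δ to MW-3 = (100, 10, +0.27).
∂h/∂x = +0.002400, ∂h/∂y = +0.003000 (det = 4750).
h(410188, 5963823) = 109.34 + (+0.002400)·(150) + (+0.003000)·(125) = 109.34 +0.360 +0.375 = 110.075 m.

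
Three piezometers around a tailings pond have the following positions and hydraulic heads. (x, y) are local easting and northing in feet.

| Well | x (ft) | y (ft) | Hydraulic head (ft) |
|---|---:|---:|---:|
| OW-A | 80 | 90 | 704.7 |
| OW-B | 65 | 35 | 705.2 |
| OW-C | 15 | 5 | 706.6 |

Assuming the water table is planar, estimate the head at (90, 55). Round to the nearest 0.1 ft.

704.5 ft

Differences from OW-A: to OW-B (Δx, Δy, Δh) = (-15, -55, +0.5); to OW-C = (-65, -85, +1.9).
Determinant of the coordinate differences = (-15)·(-85) − (-65)·(-55) = -2300.
∂h/∂x = [(+0.5)·(-85) − (+1.9)·(-55)] / -2300 = -0.02696
∂h/∂y = [(-15)·(+1.9) − (-65)·(+0.5)] / -2300 = -0.001739
h(90, 55) = 704.7 + (-0.02696)·(10) + (-0.001739)·(-35) = 704.7 -0.270 +0.061 = 704.491 ft.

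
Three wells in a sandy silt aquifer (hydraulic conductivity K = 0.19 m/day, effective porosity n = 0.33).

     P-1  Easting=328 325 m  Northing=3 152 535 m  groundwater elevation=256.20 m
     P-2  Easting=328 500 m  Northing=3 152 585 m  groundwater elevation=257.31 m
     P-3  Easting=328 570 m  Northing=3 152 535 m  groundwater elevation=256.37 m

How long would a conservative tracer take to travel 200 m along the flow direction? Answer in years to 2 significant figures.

48 years

Taking P-1 as reference: P-2−P-1 = (175, 50, +1.11); P-3−P-1 = (245, 0, +0.17).
Solve a·Δx + b·Δy = Δh: det = 175·0 − 245·50 = -12250.
∂h/∂x = [(+1.11)·0 − (+0.17)·50] / -12250 = +0.0006939
∂h/∂y = [175·(+0.17) − 245·(+1.11)] / -12250 = +0.01977
|∇h| = √(0.0006939² + 0.01977²) = 0.01978
Seepage velocity v = K·i/n = 0.19 × 0.01978 / 0.33 = 0.01139 m/day.
t = 200 / 0.01139 = 1.756e+04 days = 48.1 years.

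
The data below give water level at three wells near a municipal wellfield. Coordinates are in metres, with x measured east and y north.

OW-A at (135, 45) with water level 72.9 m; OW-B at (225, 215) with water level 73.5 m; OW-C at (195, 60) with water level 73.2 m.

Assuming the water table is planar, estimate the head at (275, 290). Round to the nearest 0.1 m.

Three-point gradient (reference OW-A): Δ to OW-B = (90, 170, +0.6), Δ to OW-C = (60, 15, +0.3).
∂h/∂x = +0.004746, ∂h/∂y = +0.001017 (det = -8850).
h(275, 290) = 72.9 + (+0.004746)·(140) + (+0.001017)·(245) = 72.9 +0.664 +0.249 = 73.814 m.

73.8 m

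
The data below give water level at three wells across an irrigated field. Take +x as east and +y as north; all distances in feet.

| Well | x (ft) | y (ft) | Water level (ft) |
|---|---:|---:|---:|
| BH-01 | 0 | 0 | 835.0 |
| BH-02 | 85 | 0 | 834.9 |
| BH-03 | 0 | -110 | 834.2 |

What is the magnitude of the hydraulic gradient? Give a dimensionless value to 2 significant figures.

0.0074

∂h/∂x = (834.9 − 835.0) / (85 − 0) = -0.001176
∂h/∂y = (834.2 − 835.0) / (-110 − 0) = +0.007273
|∇h| = √(-0.001176² + 0.007273²) = 0.007367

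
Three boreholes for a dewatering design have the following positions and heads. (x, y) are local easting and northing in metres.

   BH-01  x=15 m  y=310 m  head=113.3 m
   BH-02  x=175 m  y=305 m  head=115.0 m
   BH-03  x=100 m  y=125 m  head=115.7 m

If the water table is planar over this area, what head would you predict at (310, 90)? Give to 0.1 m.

118.2 m

Differences from BH-01: to BH-02 (Δx, Δy, Δh) = (160, -5, +1.7); to BH-03 = (85, -185, +2.4).
Solve a·Δx + b·Δy = Δh: det = 160·(-185) − 85·(-5) = -29175.
∂h/∂x = [(+1.7)·(-185) − (+2.4)·(-5)] / -29175 = +0.01037
∂h/∂y = [160·(+2.4) − 85·(+1.7)] / -29175 = -0.008209
h(310, 90) = 113.3 + (+0.01037)·(295) + (-0.008209)·(-220) = 113.3 +3.059 +1.806 = 118.165 m.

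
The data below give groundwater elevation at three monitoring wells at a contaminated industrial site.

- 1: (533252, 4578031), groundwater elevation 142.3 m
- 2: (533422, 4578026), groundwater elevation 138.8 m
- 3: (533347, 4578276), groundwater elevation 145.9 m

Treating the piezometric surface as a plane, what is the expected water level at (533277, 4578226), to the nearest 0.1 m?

146.2 m

Three-point gradient (reference 1): Δ to 2 = (170, -5, -3.5), Δ to 3 = (95, 245, +3.6).
∂h/∂x = -0.01993, ∂h/∂y = +0.02242 (det = 42125).
h(533277, 4578226) = 142.3 + (-0.01993)·(25) + (+0.02242)·(195) = 142.3 -0.498 +4.372 = 146.174 m.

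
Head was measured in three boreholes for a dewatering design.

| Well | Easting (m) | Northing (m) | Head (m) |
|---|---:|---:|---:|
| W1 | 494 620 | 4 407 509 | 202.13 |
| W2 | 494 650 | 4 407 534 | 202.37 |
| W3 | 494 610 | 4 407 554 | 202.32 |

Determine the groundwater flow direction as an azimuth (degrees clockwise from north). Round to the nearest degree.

217°

With h = a·x + b·y + c and W1 as origin, the differences give:
  30·a + 25·b = +0.24
  (-10)·a + 45·b = +0.19
Eliminate b (×45 and ×25, subtract): 1600·a = 6.050 → a = ∂h/∂x = +0.003781
Back-substitute: b = ∂h/∂y = +0.005063.
Flow direction (−∇h) has components (-0.003781 E, -0.005063 N).
Azimuth = atan2(E, N) = atan2(-0.003781, -0.005063) = 216.8° ≈ 217°.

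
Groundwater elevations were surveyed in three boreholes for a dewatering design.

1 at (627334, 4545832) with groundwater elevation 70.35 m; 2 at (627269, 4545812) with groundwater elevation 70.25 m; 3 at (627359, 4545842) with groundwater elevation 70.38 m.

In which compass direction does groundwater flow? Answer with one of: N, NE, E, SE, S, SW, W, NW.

Taking 1 as reference: 2−1 = (-65, -20, -0.10); 3−1 = (25, 10, +0.03).
Determinant of the coordinate differences = (-65)·10 − 25·(-20) = -150.
∂h/∂x = [(-0.10)·10 − (+0.03)·(-20)] / -150 = +0.002667
∂h/∂y = [(-65)·(+0.03) − 25·(-0.10)] / -150 = -0.003667
Flow = −∇h = (-0.002667 east, +0.003667 north), which points northwest.

NW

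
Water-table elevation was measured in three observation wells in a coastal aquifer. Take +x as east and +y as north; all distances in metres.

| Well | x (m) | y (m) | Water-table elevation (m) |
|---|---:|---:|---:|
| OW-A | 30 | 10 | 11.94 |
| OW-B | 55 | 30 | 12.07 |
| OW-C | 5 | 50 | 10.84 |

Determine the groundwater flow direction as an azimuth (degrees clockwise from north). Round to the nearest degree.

312°

With h = a·x + b·y + c and OW-A as origin, the differences give:
  25·a + 20·b = +0.13
  (-25)·a + 40·b = -1.10
Eliminate b (×40 and ×20, subtract): 1500·a = 27.200 → a = ∂h/∂x = +0.01813
Back-substitute: b = ∂h/∂y = -0.01617.
Flow direction (−∇h) has components (-0.01813 E, +0.01617 N).
Azimuth = atan2(E, N) = atan2(-0.01813, +0.01617) = 311.7° ≈ 312°.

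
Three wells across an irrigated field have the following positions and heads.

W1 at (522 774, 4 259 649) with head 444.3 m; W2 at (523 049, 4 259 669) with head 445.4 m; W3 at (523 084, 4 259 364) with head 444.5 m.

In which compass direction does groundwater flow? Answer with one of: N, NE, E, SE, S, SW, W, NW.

Taking W1 as reference: W2−W1 = (275, 20, +1.1); W3−W1 = (310, -285, +0.2).
Solve a·Δx + b·Δy = Δh: det = 275·(-285) − 310·20 = -84575.
∂h/∂x = [(+1.1)·(-285) − (+0.2)·20] / -84575 = +0.003754
∂h/∂y = [275·(+0.2) − 310·(+1.1)] / -84575 = +0.003382
Flow = −∇h = (-0.003754 east, -0.003382 north), which points southwest.

SW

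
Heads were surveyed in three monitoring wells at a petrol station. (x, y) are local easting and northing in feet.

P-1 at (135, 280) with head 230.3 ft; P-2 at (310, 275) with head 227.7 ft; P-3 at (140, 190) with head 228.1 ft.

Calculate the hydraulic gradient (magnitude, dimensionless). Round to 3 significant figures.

0.0276

Three-point gradient (reference P-1): Δ to P-2 = (175, -5, -2.6), Δ to P-3 = (5, -90, -2.2).
∂h/∂x = -0.01418, ∂h/∂y = +0.02366 (det = -15725).
|∇h| = √(-0.01418² + 0.02366²) = 0.02758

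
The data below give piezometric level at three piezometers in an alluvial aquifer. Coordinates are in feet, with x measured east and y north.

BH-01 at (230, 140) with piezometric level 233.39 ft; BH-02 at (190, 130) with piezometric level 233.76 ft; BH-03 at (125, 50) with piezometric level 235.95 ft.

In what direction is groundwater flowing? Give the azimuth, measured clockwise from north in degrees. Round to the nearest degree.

Taking BH-01 as reference: BH-02−BH-01 = (-40, -10, +0.37); BH-03−BH-01 = (-105, -90, +2.56).
Determinant of the coordinate differences = (-40)·(-90) − (-105)·(-10) = 2550.
∂h/∂x = [(+0.37)·(-90) − (+2.56)·(-10)] / 2550 = -0.003020
∂h/∂y = [(-40)·(+2.56) − (-105)·(+0.37)] / 2550 = -0.02492
Flow direction (−∇h) has components (+0.003020 E, +0.02492 N).
Azimuth = atan2(E, N) = atan2(+0.003020, +0.02492) = 6.9° ≈ 007°.

007°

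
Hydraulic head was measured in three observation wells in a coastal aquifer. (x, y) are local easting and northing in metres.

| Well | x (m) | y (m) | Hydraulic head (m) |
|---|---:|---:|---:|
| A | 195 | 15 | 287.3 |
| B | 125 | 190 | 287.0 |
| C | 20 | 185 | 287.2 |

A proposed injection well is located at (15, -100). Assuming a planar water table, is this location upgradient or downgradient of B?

upgradient

Taking A as reference: B−A = (-70, 175, -0.3); C−A = (-175, 170, -0.1).
Solve a·Δx + b·Δy = Δh: det = (-70)·170 − (-175)·175 = 18725.
∂h/∂x = [(-0.3)·170 − (-0.1)·175] / 18725 = -0.001789
∂h/∂y = [(-70)·(-0.1) − (-175)·(-0.3)] / 18725 = -0.002430
Head at (15, -100) = 287.3 + (-0.001789)·(-180) + (-0.002430)·(-115) = 287.90 m.
That is higher than the 287.0 m at B, so the point is upgradient.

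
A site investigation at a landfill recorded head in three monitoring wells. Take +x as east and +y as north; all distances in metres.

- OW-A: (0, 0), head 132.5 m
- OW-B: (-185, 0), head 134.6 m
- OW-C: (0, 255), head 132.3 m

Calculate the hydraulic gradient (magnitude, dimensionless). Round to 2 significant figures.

0.011

∂h/∂x = (134.6 − 132.5) / (-185 − 0) = -0.01135
∂h/∂y = (132.3 − 132.5) / (255 − 0) = -0.0007843
|∇h| = √(-0.01135² + -0.0007843²) = 0.01138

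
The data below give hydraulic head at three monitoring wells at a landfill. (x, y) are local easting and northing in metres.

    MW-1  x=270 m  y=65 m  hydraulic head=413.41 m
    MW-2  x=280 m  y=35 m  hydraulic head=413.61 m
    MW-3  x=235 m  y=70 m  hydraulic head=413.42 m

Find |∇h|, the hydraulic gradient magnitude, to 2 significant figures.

Differences from MW-1: to MW-2 (Δx, Δy, Δh) = (10, -30, +0.20); to MW-3 = (-35, 5, +0.01).
Solve a·Δx + b·Δy = Δh: det = 10·5 − (-35)·(-30) = -1000.
∂h/∂x = [(+0.20)·5 − (+0.01)·(-30)] / -1000 = -0.001300
∂h/∂y = [10·(+0.01) − (-35)·(+0.20)] / -1000 = -0.007100
|∇h| = √(-0.001300² + -0.007100²) = 0.007218

0.0072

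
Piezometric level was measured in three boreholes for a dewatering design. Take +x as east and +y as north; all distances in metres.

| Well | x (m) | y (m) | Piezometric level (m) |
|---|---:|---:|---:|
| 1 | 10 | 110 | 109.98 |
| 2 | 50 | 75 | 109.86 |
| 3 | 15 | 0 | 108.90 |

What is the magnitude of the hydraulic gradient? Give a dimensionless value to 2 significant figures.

0.012

With h = a·x + b·y + c and 1 as origin, the differences give:
  40·a + (-35)·b = -0.12
  5·a + (-110)·b = -1.08
Eliminate b (×(-110) and ×(-35), subtract): -4225·a = -24.600 → a = ∂h/∂x = +0.005822
Back-substitute: b = ∂h/∂y = +0.01008.
|∇h| = √(0.005822² + 0.01008²) = 0.01164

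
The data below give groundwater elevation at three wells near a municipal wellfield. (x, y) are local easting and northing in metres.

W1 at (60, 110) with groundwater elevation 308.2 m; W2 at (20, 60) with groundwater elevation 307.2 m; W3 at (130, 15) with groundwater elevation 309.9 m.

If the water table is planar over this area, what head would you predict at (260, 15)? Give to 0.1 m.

313.1 m

With h = a·x + b·y + c and W1 as origin, the differences give:
  (-40)·a + (-50)·b = -1.0
  70·a + (-95)·b = +1.7
Eliminate b (×(-95) and ×(-50), subtract): 7300·a = 180.00 → a = ∂h/∂x = +0.02466
Back-substitute: b = ∂h/∂y = +0.0002740.
h(260, 15) = 308.2 + (+0.02466)·(200) + (+0.0002740)·(-95) = 308.2 +4.932 -0.026 = 313.105 m.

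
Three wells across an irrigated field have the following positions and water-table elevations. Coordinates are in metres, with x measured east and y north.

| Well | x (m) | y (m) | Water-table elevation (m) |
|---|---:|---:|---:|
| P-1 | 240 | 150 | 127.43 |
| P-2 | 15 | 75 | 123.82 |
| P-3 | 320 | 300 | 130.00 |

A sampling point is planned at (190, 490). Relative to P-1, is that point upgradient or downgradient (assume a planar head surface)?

Differences from P-1: to P-2 (Δx, Δy, Δh) = (-225, -75, -3.61); to P-3 = (80, 150, +2.57).
Determinant of the coordinate differences = (-225)·150 − 80·(-75) = -27750.
∂h/∂x = [(-3.61)·150 − (+2.57)·(-75)] / -27750 = +0.01257
∂h/∂y = [(-225)·(+2.57) − 80·(-3.61)] / -27750 = +0.01043
Head at (190, 490) = 127.43 + (+0.01257)·(-50) + (+0.01043)·(340) = 130.35 m.
That is higher than the 127.43 m at P-1, so the point is upgradient.

upgradient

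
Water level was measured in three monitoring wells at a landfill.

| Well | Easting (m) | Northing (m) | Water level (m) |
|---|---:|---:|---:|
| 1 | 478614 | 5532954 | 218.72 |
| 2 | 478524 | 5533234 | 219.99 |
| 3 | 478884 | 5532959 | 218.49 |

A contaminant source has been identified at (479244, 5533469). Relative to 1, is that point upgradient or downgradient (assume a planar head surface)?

Taking 1 as reference: 2−1 = (-90, 280, +1.27); 3−1 = (270, 5, -0.23).
Solve a·Δx + b·Δy = Δh: det = (-90)·5 − 270·280 = -76050.
∂h/∂x = [(+1.27)·5 − (-0.23)·280] / -76050 = -0.0009303
∂h/∂y = [(-90)·(-0.23) − 270·(+1.27)] / -76050 = +0.004237
Head at (479244, 5533469) = 218.72 + (-0.0009303)·(630) + (+0.004237)·(515) = 220.32 m.
That is higher than the 218.72 m at 1, so the point is upgradient.

upgradient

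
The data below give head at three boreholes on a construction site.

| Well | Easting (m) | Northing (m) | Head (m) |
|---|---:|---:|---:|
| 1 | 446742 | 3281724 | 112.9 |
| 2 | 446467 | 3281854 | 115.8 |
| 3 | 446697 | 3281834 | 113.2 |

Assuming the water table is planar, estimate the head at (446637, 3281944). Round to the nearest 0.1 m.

113.7 m

Differences from 1: to 2 (Δx, Δy, Δh) = (-275, 130, +2.9); to 3 = (-45, 110, +0.3).
Solve a·Δx + b·Δy = Δh: det = (-275)·110 − (-45)·130 = -24400.
∂h/∂x = [(+2.9)·110 − (+0.3)·130] / -24400 = -0.01148
∂h/∂y = [(-275)·(+0.3) − (-45)·(+2.9)] / -24400 = -0.001967
h(446637, 3281944) = 112.9 + (-0.01148)·(-105) + (-0.001967)·(220) = 112.9 +1.205 -0.433 = 113.672 m.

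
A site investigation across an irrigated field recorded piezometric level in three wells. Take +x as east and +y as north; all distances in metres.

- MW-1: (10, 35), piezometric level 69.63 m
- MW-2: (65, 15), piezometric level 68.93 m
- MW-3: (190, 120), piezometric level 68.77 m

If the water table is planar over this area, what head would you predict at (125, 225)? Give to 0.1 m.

70.4 m

Differences from MW-1: to MW-2 (Δx, Δy, Δh) = (55, -20, -0.70); to MW-3 = (180, 85, -0.86).
Determinant of the coordinate differences = 55·85 − 180·(-20) = 8275.
∂h/∂x = [(-0.70)·85 − (-0.86)·(-20)] / 8275 = -0.009269
∂h/∂y = [55·(-0.86) − 180·(-0.70)] / 8275 = +0.009511
h(125, 225) = 69.63 + (-0.009269)·(115) + (+0.009511)·(190) = 69.63 -1.066 +1.807 = 70.371 m.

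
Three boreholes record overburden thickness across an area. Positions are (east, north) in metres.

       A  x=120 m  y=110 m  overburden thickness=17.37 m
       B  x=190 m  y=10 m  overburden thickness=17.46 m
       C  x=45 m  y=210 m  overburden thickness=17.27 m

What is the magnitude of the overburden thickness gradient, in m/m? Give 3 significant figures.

With d = a·x + b·y + c and A as origin, the differences give:
  70·a + (-100)·b = +0.09
  (-75)·a + 100·b = -0.10
Eliminate b (×100 and ×(-100), subtract): -500·a = -1.000 → a = ∂d/∂x = +0.002000
Back-substitute: b = ∂d/∂y = +0.0005000.
|∇f| = √(0.002000² + 0.0005000²) = 0.002062 m/m

0.00206 m/m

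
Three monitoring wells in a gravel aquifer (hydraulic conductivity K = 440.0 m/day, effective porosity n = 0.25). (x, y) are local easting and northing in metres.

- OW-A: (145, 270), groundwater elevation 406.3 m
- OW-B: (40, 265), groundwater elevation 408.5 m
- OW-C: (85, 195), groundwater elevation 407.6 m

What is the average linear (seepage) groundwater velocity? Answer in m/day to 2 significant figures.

37 m/day

Three-point gradient (reference OW-A): Δ to OW-B = (-105, -5, +2.2), Δ to OW-C = (-60, -75, +1.3).
∂h/∂x = -0.02092, ∂h/∂y = -0.0005941 (det = 7575).
|∇h| = √(-0.02092² + -0.0005941²) = 0.02093
Seepage velocity v = K·i/n = 440.0 × 0.02093 / 0.25 = 36.84 m/day.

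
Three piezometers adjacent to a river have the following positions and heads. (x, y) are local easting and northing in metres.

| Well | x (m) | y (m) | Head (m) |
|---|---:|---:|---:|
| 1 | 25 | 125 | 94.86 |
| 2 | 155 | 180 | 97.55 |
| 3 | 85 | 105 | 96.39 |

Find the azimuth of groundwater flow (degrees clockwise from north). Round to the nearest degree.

Three-point gradient (reference 1): Δ to 2 = (130, 55, +2.69), Δ to 3 = (60, -20, +1.53).
∂h/∂x = +0.02338, ∂h/∂y = -0.006356 (det = -5900).
Flow direction (−∇h) has components (-0.02338 E, +0.006356 N).
Azimuth = atan2(E, N) = atan2(-0.02338, +0.006356) = 285.2° ≈ 285°.

285°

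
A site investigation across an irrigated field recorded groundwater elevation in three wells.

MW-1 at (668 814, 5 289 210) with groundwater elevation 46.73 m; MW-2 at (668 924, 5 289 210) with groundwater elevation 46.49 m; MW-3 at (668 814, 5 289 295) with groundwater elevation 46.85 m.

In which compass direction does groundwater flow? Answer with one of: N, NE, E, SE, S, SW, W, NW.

∂h/∂x = (46.49 − 46.73) / (668924 − 668814) = -0.002182
∂h/∂y = (46.85 − 46.73) / (5289295 − 5289210) = +0.001412
Flow = −∇h = (+0.002182 east, -0.001412 north), which points southeast.

SE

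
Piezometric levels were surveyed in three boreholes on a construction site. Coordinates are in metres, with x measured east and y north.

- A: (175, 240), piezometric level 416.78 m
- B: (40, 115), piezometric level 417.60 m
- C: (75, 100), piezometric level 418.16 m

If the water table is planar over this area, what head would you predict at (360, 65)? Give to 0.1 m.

Taking A as reference: B−A = (-135, -125, +0.82); C−A = (-100, -140, +1.38).
Solve a·Δx + b·Δy = Δh: det = (-135)·(-140) − (-100)·(-125) = 6400.
∂h/∂x = [(+0.82)·(-140) − (+1.38)·(-125)] / 6400 = +0.009016
∂h/∂y = [(-135)·(+1.38) − (-100)·(+0.82)] / 6400 = -0.01630
h(360, 65) = 416.78 + (+0.009016)·(185) + (-0.01630)·(-175) = 416.78 +1.668 +2.852 = 421.300 m.

421.3 m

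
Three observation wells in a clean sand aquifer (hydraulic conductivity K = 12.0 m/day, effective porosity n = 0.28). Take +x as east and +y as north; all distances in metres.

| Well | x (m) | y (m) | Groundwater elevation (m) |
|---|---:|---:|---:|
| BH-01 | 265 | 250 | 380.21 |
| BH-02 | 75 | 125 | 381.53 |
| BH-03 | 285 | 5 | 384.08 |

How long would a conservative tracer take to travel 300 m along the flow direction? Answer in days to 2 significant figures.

Taking BH-01 as reference: BH-02−BH-01 = (-190, -125, +1.32); BH-03−BH-01 = (20, -245, +3.87).
Determinant of the coordinate differences = (-190)·(-245) − 20·(-125) = 49050.
∂h/∂x = [(+1.32)·(-245) − (+3.87)·(-125)] / 49050 = +0.003269
∂h/∂y = [(-190)·(+3.87) − 20·(+1.32)] / 49050 = -0.01553
|∇h| = √(0.003269² + -0.01553²) = 0.01587
Seepage velocity v = K·i/n = 12.0 × 0.01587 / 0.28 = 0.6801 m/day.
t = 300 / 0.6801 = 441.1 days.

440 days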